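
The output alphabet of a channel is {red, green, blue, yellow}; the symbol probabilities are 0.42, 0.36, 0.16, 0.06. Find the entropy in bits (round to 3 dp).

1.723 bits

H = −Σ pᵢ log₂ pᵢ.
−0.42·log₂(0.42) = 0.5256
−0.36·log₂(0.36) = 0.5306
−0.16·log₂(0.16) = 0.4230
−0.06·log₂(0.06) = 0.2435
Sum ≈ 1.7228 → 1.723 bits.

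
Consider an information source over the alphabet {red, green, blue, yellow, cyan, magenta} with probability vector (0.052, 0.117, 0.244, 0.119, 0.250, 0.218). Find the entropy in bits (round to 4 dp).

2.4250 bits

H = −Σ pᵢ log₂ pᵢ.
−0.052·log₂(0.052) = 0.2218
−0.117·log₂(0.117) = 0.3622
−0.244·log₂(0.244) = 0.4966
−0.119·log₂(0.119) = 0.3654
−0.250·log₂(0.250) = 0.5000
−0.218·log₂(0.218) = 0.4791
Sum ≈ 2.4250 → 2.4250 bits.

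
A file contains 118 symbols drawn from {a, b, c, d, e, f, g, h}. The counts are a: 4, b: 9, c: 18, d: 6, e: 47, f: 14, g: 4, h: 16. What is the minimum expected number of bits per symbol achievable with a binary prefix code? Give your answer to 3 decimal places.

2.585 bits/symbol

Probabilities are the counts divided by 118.
Repeatedly combine the two least-probable nodes; the expected code length is the sum of the merged weights.
merge 2/59 + 2/59 → 4/59
merge 3/59 + 4/59 → 7/59
merge 9/118 + 7/59 → 23/118
merge 7/59 + 8/59 → 15/59
merge 9/59 + 23/118 → 41/118
merge 15/59 + 41/118 → 71/118
merge 47/118 + 71/118 → 1
L = 4/59 + 7/59 + 23/118 + 15/59 + 41/118 + 71/118 + 1 = 305/118 ≈ 2.585 bits/symbol.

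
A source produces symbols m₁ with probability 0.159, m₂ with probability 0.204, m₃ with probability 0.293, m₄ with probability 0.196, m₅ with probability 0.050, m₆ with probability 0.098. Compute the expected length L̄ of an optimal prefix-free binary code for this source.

Repeatedly combine the two least-probable nodes; the expected code length is the sum of the merged weights.
merge 1/20 + 49/500 → 37/250
merge 37/250 + 159/1000 → 307/1000
merge 49/250 + 51/250 → 2/5
merge 293/1000 + 307/1000 → 3/5
merge 2/5 + 3/5 → 1
L = 37/250 + 307/1000 + 2/5 + 3/5 + 1 = 491/200 = 2.455 bits/symbol.

2.455 bits/symbol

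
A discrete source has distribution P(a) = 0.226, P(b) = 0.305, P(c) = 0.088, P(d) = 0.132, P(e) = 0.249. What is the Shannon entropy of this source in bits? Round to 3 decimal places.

H = −Σ pᵢ log₂ pᵢ.
−0.226·log₂(0.226) = 0.4849
−0.305·log₂(0.305) = 0.5225
−0.088·log₂(0.088) = 0.3086
−0.132·log₂(0.132) = 0.3856
−0.249·log₂(0.249) = 0.4994
Sum ≈ 2.2010 → 2.201 bits.

2.201 bits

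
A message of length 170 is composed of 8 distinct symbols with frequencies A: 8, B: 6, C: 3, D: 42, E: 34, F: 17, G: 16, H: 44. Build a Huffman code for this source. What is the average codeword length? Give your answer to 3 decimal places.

2.641 bits/symbol

Probabilities are the counts divided by 170.
Repeatedly combine the two least-probable nodes; the expected code length is the sum of the merged weights.
merge 3/170 + 3/85 → 9/170
merge 4/85 + 9/170 → 1/10
merge 8/85 + 1/10 → 33/170
merge 1/10 + 33/170 → 5/17
merge 1/5 + 21/85 → 38/85
merge 22/85 + 5/17 → 47/85
merge 38/85 + 47/85 → 1
L = 9/170 + 1/10 + 33/170 + 5/17 + 38/85 + 47/85 + 1 = 449/170 ≈ 2.641 bits/symbol.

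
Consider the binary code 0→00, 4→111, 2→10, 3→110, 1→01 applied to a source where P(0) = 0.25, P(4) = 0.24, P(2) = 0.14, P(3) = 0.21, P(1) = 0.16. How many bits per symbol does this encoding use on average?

2.45 bits/symbol

L̄ = Σ pᵢ·ℓᵢ = 0.25·2 + 0.24·3 + 0.14·2 + 0.21·3 + 0.16·2 = 2.45 bits/symbol.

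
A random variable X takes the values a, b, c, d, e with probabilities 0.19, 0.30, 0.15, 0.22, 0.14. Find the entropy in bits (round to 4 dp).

H = −Σ pᵢ log₂ pᵢ.
−0.19·log₂(0.19) = 0.4552
−0.30·log₂(0.30) = 0.5211
−0.15·log₂(0.15) = 0.4105
−0.22·log₂(0.22) = 0.4806
−0.14·log₂(0.14) = 0.3971
Sum ≈ 2.2645 → 2.2645 bits.

2.2645 bits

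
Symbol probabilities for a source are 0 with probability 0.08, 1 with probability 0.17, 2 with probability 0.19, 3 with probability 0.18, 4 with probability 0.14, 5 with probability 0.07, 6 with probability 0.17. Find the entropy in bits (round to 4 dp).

2.7269 bits

H = −Σ pᵢ log₂ pᵢ.
−0.08·log₂(0.08) = 0.2915
−0.17·log₂(0.17) = 0.4346
−0.19·log₂(0.19) = 0.4552
−0.18·log₂(0.18) = 0.4453
−0.14·log₂(0.14) = 0.3971
−0.07·log₂(0.07) = 0.2686
−0.17·log₂(0.17) = 0.4346
Sum ≈ 2.7269 → 2.7269 bits.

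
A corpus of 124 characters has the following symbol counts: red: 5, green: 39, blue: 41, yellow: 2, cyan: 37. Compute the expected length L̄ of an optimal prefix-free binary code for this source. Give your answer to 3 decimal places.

Probabilities are the counts divided by 124.
Repeatedly combine the two least-probable nodes; the expected code length is the sum of the merged weights.
merge 1/62 + 5/124 → 7/124
merge 7/124 + 37/124 → 11/31
merge 39/124 + 41/124 → 20/31
merge 11/31 + 20/31 → 1
L = 7/124 + 11/31 + 20/31 + 1 = 255/124 ≈ 2.056 bits/symbol.

2.056 bits/symbol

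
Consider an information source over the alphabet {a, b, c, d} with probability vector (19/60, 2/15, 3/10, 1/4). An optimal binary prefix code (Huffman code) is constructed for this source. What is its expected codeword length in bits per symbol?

2 bits/symbol

Repeatedly combine the two least-probable nodes; the expected code length is the sum of the merged weights.
merge 2/15 + 1/4 → 23/60
merge 3/10 + 19/60 → 37/60
merge 23/60 + 37/60 → 1
L = 23/60 + 37/60 + 1 = 2 bits/symbol.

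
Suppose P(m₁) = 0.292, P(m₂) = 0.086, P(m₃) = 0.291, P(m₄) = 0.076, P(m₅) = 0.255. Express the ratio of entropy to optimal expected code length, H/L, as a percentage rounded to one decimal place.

Entropy H = −Σ p log₂ p ≈ 2.1265 bits.
Huffman merges: 19/250+43/500→81/500; 81/500+51/200→417/1000; 291/1000+73/250→583/1000; 417/1000+583/1000→1. L = 1081/500 ≈ 2.1620.
Efficiency = H/L = 2.1265/2.1620 = 98.4%.

98.4%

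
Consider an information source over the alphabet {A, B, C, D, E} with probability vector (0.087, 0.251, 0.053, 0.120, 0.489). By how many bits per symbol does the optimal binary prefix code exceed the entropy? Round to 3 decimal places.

Entropy H = −Σ p log₂ p ≈ 1.9034 bits.
Huffman merges: 53/1000+87/1000→7/50; 3/25+7/50→13/50; 251/1000+13/50→511/1000; 489/1000+511/1000→1. L = 1911/1000 ≈ 1.9110.
L − H = 1.9110 − 1.9034 = 0.008 bits.

0.008 bits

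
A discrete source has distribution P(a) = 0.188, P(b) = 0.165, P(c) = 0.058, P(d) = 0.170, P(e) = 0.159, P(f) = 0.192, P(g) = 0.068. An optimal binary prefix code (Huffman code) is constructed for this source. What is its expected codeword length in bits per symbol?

Repeatedly combine the two least-probable nodes; the expected code length is the sum of the merged weights.
merge 29/500 + 17/250 → 63/500
merge 63/500 + 159/1000 → 57/200
merge 33/200 + 17/100 → 67/200
merge 47/250 + 24/125 → 19/50
merge 57/200 + 67/200 → 31/50
merge 19/50 + 31/50 → 1
L = 63/500 + 57/200 + 67/200 + 19/50 + 31/50 + 1 = 1373/500 = 2.746 bits/symbol.

2.746 bits/symbol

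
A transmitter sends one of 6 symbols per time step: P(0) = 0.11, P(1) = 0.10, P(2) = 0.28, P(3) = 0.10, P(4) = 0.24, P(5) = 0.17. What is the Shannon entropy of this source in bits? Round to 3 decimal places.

H = −Σ pᵢ log₂ pᵢ.
−0.11·log₂(0.11) = 0.3503
−0.10·log₂(0.10) = 0.3322
−0.28·log₂(0.28) = 0.5142
−0.10·log₂(0.10) = 0.3322
−0.24·log₂(0.24) = 0.4941
−0.17·log₂(0.17) = 0.4346
Sum ≈ 2.4576 → 2.458 bits.

2.458 bits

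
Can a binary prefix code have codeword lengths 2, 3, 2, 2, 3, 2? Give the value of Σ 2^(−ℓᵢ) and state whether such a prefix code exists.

With common denominator 2^3 = 8: Σ 2^(−ℓᵢ) = 2/8 + 1/8 + 2/8 + 2/8 + 1/8 + 2/8 = 10/8 = 1.25.
Kraft's inequality requires Σ ≤ 1; here Σ = 1.25 > 1, so no such prefix code exists.

1.25; no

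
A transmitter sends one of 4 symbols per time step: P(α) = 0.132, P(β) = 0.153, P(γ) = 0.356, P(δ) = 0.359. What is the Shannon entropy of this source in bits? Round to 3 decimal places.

H = −Σ pᵢ log₂ pᵢ.
−0.132·log₂(0.132) = 0.3856
−0.153·log₂(0.153) = 0.4144
−0.356·log₂(0.356) = 0.5305
−0.359·log₂(0.359) = 0.5306
Sum ≈ 1.8610 → 1.861 bits.

1.861 bits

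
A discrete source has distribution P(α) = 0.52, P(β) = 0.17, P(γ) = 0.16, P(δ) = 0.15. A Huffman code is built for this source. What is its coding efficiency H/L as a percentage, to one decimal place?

98.3%

Entropy H = −Σ p log₂ p ≈ 1.7587 bits.
Huffman merges: 3/20+4/25→31/100; 17/100+31/100→12/25; 12/25+13/25→1. L = 179/100 ≈ 1.7900.
Efficiency = H/L = 1.7587/1.7900 = 98.3%.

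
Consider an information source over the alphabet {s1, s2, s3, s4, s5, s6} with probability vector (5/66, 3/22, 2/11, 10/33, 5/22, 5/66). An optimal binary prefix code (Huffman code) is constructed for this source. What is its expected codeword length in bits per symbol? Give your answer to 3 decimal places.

2.439 bits/symbol

Repeatedly combine the two least-probable nodes; the expected code length is the sum of the merged weights.
merge 5/66 + 5/66 → 5/33
merge 3/22 + 5/33 → 19/66
merge 2/11 + 5/22 → 9/22
merge 19/66 + 10/33 → 13/22
merge 9/22 + 13/22 → 1
L = 5/33 + 19/66 + 9/22 + 13/22 + 1 = 161/66 ≈ 2.439 bits/symbol.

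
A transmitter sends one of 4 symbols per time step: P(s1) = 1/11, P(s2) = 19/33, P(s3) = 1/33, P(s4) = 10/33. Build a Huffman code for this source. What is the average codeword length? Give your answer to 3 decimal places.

Repeatedly combine the two least-probable nodes; the expected code length is the sum of the merged weights.
merge 1/33 + 1/11 → 4/33
merge 4/33 + 10/33 → 14/33
merge 14/33 + 19/33 → 1
L = 4/33 + 14/33 + 1 = 17/11 ≈ 1.545 bits/symbol.

1.545 bits/symbol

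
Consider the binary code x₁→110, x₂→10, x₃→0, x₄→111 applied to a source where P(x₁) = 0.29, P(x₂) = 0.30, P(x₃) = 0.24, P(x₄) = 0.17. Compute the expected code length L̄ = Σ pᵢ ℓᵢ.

2.22 bits/symbol

L̄ = Σ pᵢ·ℓᵢ = 0.29·3 + 0.30·2 + 0.24·1 + 0.17·3 = 2.22 bits/symbol.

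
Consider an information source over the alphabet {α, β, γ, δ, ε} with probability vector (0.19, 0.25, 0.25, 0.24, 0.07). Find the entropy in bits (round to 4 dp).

H = −Σ pᵢ log₂ pᵢ.
−0.19·log₂(0.19) = 0.4552
−0.25·log₂(0.25) = 0.5000
−0.25·log₂(0.25) = 0.5000
−0.24·log₂(0.24) = 0.4941
−0.07·log₂(0.07) = 0.2686
Sum ≈ 2.2179 → 2.2179 bits.

2.2179 bits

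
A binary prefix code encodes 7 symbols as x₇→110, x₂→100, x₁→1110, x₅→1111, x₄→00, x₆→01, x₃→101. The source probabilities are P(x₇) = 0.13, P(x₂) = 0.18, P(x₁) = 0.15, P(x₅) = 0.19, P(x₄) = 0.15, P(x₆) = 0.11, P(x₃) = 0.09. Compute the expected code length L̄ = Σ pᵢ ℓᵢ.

L̄ = Σ pᵢ·ℓᵢ = 0.13·3 + 0.18·3 + 0.15·4 + 0.19·4 + 0.15·2 + 0.11·2 + 0.09·3 = 3.08 bits/symbol.

3.08 bits/symbol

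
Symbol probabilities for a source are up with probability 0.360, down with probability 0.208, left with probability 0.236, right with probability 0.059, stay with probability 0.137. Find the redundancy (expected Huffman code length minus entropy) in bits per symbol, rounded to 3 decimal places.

Entropy H = −Σ p log₂ p ≈ 2.1272 bits.
Huffman merges: 59/1000+137/1000→49/250; 49/250+26/125→101/250; 59/250+9/25→149/250; 101/250+149/250→1. L = 549/250 ≈ 2.1960.
L − H = 2.1960 − 2.1272 = 0.069 bits.

0.069 bits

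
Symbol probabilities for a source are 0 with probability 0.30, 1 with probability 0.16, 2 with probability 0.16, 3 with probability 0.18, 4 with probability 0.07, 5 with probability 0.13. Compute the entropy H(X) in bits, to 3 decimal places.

H = −Σ pᵢ log₂ pᵢ.
−0.30·log₂(0.30) = 0.5211
−0.16·log₂(0.16) = 0.4230
−0.16·log₂(0.16) = 0.4230
−0.18·log₂(0.18) = 0.4453
−0.07·log₂(0.07) = 0.2686
−0.13·log₂(0.13) = 0.3826
Sum ≈ 2.4636 → 2.464 bits.

2.464 bits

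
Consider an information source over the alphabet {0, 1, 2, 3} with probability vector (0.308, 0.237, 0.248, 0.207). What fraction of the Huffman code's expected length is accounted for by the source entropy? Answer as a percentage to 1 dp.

99.2%

Entropy H = −Σ p log₂ p ≈ 1.9848 bits.
Huffman merges: 207/1000+237/1000→111/250; 31/125+77/250→139/250; 111/250+139/250→1. L = 2 ≈ 2.0000.
Efficiency = H/L = 1.9848/2.0000 = 99.2%.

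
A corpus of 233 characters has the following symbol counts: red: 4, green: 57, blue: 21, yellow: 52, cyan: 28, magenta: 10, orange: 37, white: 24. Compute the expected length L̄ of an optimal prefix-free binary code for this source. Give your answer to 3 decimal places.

2.742 bits/symbol

Probabilities are the counts divided by 233.
Repeatedly combine the two least-probable nodes; the expected code length is the sum of the merged weights.
merge 4/233 + 10/233 → 14/233
merge 14/233 + 21/233 → 35/233
merge 24/233 + 28/233 → 52/233
merge 35/233 + 37/233 → 72/233
merge 52/233 + 52/233 → 104/233
merge 57/233 + 72/233 → 129/233
merge 104/233 + 129/233 → 1
L = 14/233 + 35/233 + 52/233 + 72/233 + 104/233 + 129/233 + 1 = 639/233 ≈ 2.742 bits/symbol.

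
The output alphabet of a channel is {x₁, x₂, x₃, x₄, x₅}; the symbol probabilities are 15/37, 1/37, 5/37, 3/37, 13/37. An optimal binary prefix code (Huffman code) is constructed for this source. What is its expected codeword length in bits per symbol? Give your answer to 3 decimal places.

1.946 bits/symbol

Repeatedly combine the two least-probable nodes; the expected code length is the sum of the merged weights.
merge 1/37 + 3/37 → 4/37
merge 4/37 + 5/37 → 9/37
merge 9/37 + 13/37 → 22/37
merge 15/37 + 22/37 → 1
L = 4/37 + 9/37 + 22/37 + 1 = 72/37 ≈ 1.946 bits/symbol.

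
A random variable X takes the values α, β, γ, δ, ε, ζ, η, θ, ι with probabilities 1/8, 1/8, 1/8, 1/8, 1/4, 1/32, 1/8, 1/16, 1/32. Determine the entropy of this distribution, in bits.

Each probability is a power of 1/2, so log₂(1/p) is an integer.
H = Σ p·log₂(1/p) = 1/8·3 + 1/8·3 + 1/8·3 + 1/8·3 + 1/4·2 + 1/32·5 + 1/8·3 + 1/16·4 + 1/32·5 = 2.9375 bits.

2.9375 bits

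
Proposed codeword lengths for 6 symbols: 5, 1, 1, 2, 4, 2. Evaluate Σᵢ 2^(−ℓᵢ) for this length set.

With common denominator 2^5 = 32: Σ 2^(−ℓᵢ) = 1/32 + 16/32 + 16/32 + 8/32 + 2/32 + 8/32 = 51/32 = 1.59375.

1.59375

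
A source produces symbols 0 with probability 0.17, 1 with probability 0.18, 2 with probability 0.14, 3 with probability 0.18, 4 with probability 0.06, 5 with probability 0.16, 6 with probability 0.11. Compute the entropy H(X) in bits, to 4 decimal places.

H = −Σ pᵢ log₂ pᵢ.
−0.17·log₂(0.17) = 0.4346
−0.18·log₂(0.18) = 0.4453
−0.14·log₂(0.14) = 0.3971
−0.18·log₂(0.18) = 0.4453
−0.06·log₂(0.06) = 0.2435
−0.16·log₂(0.16) = 0.4230
−0.11·log₂(0.11) = 0.3503
Sum ≈ 2.7391 → 2.7391 bits.

2.7391 bits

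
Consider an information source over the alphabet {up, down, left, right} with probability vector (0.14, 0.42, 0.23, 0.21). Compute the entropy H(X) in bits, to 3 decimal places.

1.883 bits

H = −Σ pᵢ log₂ pᵢ.
−0.14·log₂(0.14) = 0.3971
−0.42·log₂(0.42) = 0.5256
−0.23·log₂(0.23) = 0.4877
−0.21·log₂(0.21) = 0.4728
Sum ≈ 1.8832 → 1.883 bits.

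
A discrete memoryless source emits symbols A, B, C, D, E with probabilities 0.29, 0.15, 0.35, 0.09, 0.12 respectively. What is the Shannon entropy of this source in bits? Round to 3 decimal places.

H = −Σ pᵢ log₂ pᵢ.
−0.29·log₂(0.29) = 0.5179
−0.15·log₂(0.15) = 0.4105
−0.35·log₂(0.35) = 0.5301
−0.09·log₂(0.09) = 0.3127
−0.12·log₂(0.12) = 0.3671
Sum ≈ 2.1383 → 2.138 bits.

2.138 bits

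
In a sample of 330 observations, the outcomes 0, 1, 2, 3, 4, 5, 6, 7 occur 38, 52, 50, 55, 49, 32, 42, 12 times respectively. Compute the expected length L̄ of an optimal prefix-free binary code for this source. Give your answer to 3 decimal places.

Probabilities are the counts divided by 330.
Repeatedly combine the two least-probable nodes; the expected code length is the sum of the merged weights.
merge 2/55 + 16/165 → 2/15
merge 19/165 + 7/55 → 8/33
merge 2/15 + 49/330 → 31/110
merge 5/33 + 26/165 → 17/55
merge 1/6 + 8/33 → 9/22
merge 31/110 + 17/55 → 13/22
merge 9/22 + 13/22 → 1
L = 2/15 + 8/33 + 31/110 + 17/55 + 9/22 + 13/22 + 1 = 89/30 ≈ 2.967 bits/symbol.

2.967 bits/symbol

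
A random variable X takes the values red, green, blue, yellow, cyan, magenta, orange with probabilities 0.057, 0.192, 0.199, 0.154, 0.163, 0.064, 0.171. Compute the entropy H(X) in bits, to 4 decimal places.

2.6879 bits

H = −Σ pᵢ log₂ pᵢ.
−0.057·log₂(0.057) = 0.2356
−0.192·log₂(0.192) = 0.4571
−0.199·log₂(0.199) = 0.4635
−0.154·log₂(0.154) = 0.4156
−0.163·log₂(0.163) = 0.4266
−0.064·log₂(0.064) = 0.2538
−0.171·log₂(0.171) = 0.4357
Sum ≈ 2.6879 → 2.6879 bits.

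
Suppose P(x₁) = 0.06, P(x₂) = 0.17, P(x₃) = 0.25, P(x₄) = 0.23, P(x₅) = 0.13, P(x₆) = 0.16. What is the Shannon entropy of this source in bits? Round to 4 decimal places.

2.4714 bits

H = −Σ pᵢ log₂ pᵢ.
−0.06·log₂(0.06) = 0.2435
−0.17·log₂(0.17) = 0.4346
−0.25·log₂(0.25) = 0.5000
−0.23·log₂(0.23) = 0.4877
−0.13·log₂(0.13) = 0.3826
−0.16·log₂(0.16) = 0.4230
Sum ≈ 2.4714 → 2.4714 bits.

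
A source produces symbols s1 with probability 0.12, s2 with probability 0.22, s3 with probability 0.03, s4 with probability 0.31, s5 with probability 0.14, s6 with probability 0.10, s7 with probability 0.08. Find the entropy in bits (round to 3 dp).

H = −Σ pᵢ log₂ pᵢ.
−0.12·log₂(0.12) = 0.3671
−0.22·log₂(0.22) = 0.4806
−0.03·log₂(0.03) = 0.1518
−0.31·log₂(0.31) = 0.5238
−0.14·log₂(0.14) = 0.3971
−0.10·log₂(0.10) = 0.3322
−0.08·log₂(0.08) = 0.2915
Sum ≈ 2.5440 → 2.544 bits.

2.544 bits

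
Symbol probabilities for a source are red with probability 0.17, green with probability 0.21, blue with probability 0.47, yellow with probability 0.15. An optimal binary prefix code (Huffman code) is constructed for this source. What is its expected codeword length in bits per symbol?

Repeatedly combine the two least-probable nodes; the expected code length is the sum of the merged weights.
merge 3/20 + 17/100 → 8/25
merge 21/100 + 8/25 → 53/100
merge 47/100 + 53/100 → 1
L = 8/25 + 53/100 + 1 = 37/20 = 1.85 bits/symbol.

1.85 bits/symbol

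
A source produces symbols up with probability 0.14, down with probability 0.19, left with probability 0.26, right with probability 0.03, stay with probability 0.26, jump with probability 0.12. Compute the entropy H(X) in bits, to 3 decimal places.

H = −Σ pᵢ log₂ pᵢ.
−0.14·log₂(0.14) = 0.3971
−0.19·log₂(0.19) = 0.4552
−0.26·log₂(0.26) = 0.5053
−0.03·log₂(0.03) = 0.1518
−0.26·log₂(0.26) = 0.5053
−0.12·log₂(0.12) = 0.3671
Sum ≈ 2.3817 → 2.382 bits.

2.382 bits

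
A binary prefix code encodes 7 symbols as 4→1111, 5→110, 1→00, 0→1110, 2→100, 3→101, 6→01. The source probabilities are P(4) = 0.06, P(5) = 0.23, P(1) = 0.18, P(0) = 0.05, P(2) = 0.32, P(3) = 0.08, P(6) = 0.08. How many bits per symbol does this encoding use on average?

2.85 bits/symbol

L̄ = Σ pᵢ·ℓᵢ = 0.06·4 + 0.23·3 + 0.18·2 + 0.05·4 + 0.32·3 + 0.08·3 + 0.08·2 = 2.85 bits/symbol.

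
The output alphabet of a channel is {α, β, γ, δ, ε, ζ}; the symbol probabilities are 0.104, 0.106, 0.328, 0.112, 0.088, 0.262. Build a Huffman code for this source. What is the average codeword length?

2.41 bits/symbol

Repeatedly combine the two least-probable nodes; the expected code length is the sum of the merged weights.
merge 11/125 + 13/125 → 24/125
merge 53/500 + 14/125 → 109/500
merge 24/125 + 109/500 → 41/100
merge 131/500 + 41/125 → 59/100
merge 41/100 + 59/100 → 1
L = 24/125 + 109/500 + 41/100 + 59/100 + 1 = 241/100 = 2.41 bits/symbol.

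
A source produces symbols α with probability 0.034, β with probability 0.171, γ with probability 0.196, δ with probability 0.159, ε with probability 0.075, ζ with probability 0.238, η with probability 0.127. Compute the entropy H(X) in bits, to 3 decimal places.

2.635 bits

H = −Σ pᵢ log₂ pᵢ.
−0.034·log₂(0.034) = 0.1659
−0.171·log₂(0.171) = 0.4357
−0.196·log₂(0.196) = 0.4608
−0.159·log₂(0.159) = 0.4218
−0.075·log₂(0.075) = 0.2803
−0.238·log₂(0.238) = 0.4929
−0.127·log₂(0.127) = 0.3781
Sum ≈ 2.6354 → 2.635 bits.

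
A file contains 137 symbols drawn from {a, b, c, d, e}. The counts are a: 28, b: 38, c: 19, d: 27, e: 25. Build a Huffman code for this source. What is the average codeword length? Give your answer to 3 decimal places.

Probabilities are the counts divided by 137.
Repeatedly combine the two least-probable nodes; the expected code length is the sum of the merged weights.
merge 19/137 + 25/137 → 44/137
merge 27/137 + 28/137 → 55/137
merge 38/137 + 44/137 → 82/137
merge 55/137 + 82/137 → 1
L = 44/137 + 55/137 + 82/137 + 1 = 318/137 ≈ 2.321 bits/symbol.

2.321 bits/symbol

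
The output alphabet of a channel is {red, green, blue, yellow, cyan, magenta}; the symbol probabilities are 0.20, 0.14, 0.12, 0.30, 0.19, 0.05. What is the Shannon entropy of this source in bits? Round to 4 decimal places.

2.4210 bits

H = −Σ pᵢ log₂ pᵢ.
−0.20·log₂(0.20) = 0.4644
−0.14·log₂(0.14) = 0.3971
−0.12·log₂(0.12) = 0.3671
−0.30·log₂(0.30) = 0.5211
−0.19·log₂(0.19) = 0.4552
−0.05·log₂(0.05) = 0.2161
Sum ≈ 2.4210 → 2.4210 bits.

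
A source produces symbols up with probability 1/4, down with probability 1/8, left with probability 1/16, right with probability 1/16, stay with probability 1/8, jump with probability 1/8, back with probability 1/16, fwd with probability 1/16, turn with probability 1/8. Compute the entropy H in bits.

Each probability is a power of 1/2, so log₂(1/p) is an integer.
H = Σ p·log₂(1/p) = 1/4·2 + 1/8·3 + 1/16·4 + 1/16·4 + 1/8·3 + 1/8·3 + 1/16·4 + 1/16·4 + 1/8·3 = 3 bits.

3 bits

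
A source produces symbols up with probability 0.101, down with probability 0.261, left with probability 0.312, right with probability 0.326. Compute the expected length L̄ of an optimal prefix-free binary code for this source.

2 bits/symbol

Repeatedly combine the two least-probable nodes; the expected code length is the sum of the merged weights.
merge 101/1000 + 261/1000 → 181/500
merge 39/125 + 163/500 → 319/500
merge 181/500 + 319/500 → 1
L = 181/500 + 319/500 + 1 = 2 bits/symbol.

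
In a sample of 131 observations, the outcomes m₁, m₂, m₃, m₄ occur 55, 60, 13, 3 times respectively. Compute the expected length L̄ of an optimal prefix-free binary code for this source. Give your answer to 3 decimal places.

Probabilities are the counts divided by 131.
Repeatedly combine the two least-probable nodes; the expected code length is the sum of the merged weights.
merge 3/131 + 13/131 → 16/131
merge 16/131 + 55/131 → 71/131
merge 60/131 + 71/131 → 1
L = 16/131 + 71/131 + 1 = 218/131 ≈ 1.664 bits/symbol.

1.664 bits/symbol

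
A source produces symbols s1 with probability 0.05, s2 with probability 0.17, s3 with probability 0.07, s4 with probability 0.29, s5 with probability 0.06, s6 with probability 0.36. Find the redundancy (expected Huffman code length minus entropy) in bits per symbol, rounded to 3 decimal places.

Entropy H = −Σ p log₂ p ≈ 2.2113 bits.
Huffman merges: 1/20+3/50→11/100; 7/100+11/100→9/50; 17/100+9/50→7/20; 29/100+7/20→16/25; 9/25+16/25→1. L = 57/25 ≈ 2.2800.
L − H = 2.2800 − 2.2113 = 0.069 bits.

0.069 bits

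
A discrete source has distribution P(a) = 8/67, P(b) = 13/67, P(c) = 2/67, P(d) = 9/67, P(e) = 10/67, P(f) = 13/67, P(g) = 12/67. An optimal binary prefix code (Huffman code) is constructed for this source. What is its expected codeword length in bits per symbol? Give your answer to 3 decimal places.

Repeatedly combine the two least-probable nodes; the expected code length is the sum of the merged weights.
merge 2/67 + 8/67 → 10/67
merge 9/67 + 10/67 → 19/67
merge 10/67 + 12/67 → 22/67
merge 13/67 + 13/67 → 26/67
merge 19/67 + 22/67 → 41/67
merge 26/67 + 41/67 → 1
L = 10/67 + 19/67 + 22/67 + 26/67 + 41/67 + 1 = 185/67 ≈ 2.761 bits/symbol.

2.761 bits/symbol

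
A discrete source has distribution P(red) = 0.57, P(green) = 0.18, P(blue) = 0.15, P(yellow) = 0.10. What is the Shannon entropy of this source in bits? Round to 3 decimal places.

H = −Σ pᵢ log₂ pᵢ.
−0.57·log₂(0.57) = 0.4623
−0.18·log₂(0.18) = 0.4453
−0.15·log₂(0.15) = 0.4105
−0.10·log₂(0.10) = 0.3322
Sum ≈ 1.6503 → 1.650 bits.

1.650 bits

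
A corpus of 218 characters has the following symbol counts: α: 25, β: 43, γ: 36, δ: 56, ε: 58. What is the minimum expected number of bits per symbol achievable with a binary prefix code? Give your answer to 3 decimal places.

Probabilities are the counts divided by 218.
Repeatedly combine the two least-probable nodes; the expected code length is the sum of the merged weights.
merge 25/218 + 18/109 → 61/218
merge 43/218 + 28/109 → 99/218
merge 29/109 + 61/218 → 119/218
merge 99/218 + 119/218 → 1
L = 61/218 + 99/218 + 119/218 + 1 = 497/218 ≈ 2.280 bits/symbol.

2.280 bits/symbol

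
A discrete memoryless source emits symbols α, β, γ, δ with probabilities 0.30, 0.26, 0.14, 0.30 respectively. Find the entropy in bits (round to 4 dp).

H = −Σ pᵢ log₂ pᵢ.
−0.30·log₂(0.30) = 0.5211
−0.26·log₂(0.26) = 0.5053
−0.14·log₂(0.14) = 0.3971
−0.30·log₂(0.30) = 0.5211
Sum ≈ 1.9446 → 1.9446 bits.

1.9446 bits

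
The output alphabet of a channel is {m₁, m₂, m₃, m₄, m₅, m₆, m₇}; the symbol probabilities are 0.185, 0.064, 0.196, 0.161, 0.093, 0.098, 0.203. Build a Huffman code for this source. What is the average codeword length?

2.758 bits/symbol

Repeatedly combine the two least-probable nodes; the expected code length is the sum of the merged weights.
merge 8/125 + 93/1000 → 157/1000
merge 49/500 + 157/1000 → 51/200
merge 161/1000 + 37/200 → 173/500
merge 49/250 + 203/1000 → 399/1000
merge 51/200 + 173/500 → 601/1000
merge 399/1000 + 601/1000 → 1
L = 157/1000 + 51/200 + 173/500 + 399/1000 + 601/1000 + 1 = 1379/500 = 2.758 bits/symbol.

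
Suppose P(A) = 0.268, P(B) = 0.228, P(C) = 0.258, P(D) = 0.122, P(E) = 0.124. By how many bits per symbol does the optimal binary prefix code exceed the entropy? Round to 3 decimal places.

Entropy H = −Σ p log₂ p ≈ 2.2434 bits.
Huffman merges: 61/500+31/250→123/500; 57/250+123/500→237/500; 129/500+67/250→263/500; 237/500+263/500→1. L = 1123/500 ≈ 2.2460.
L − H = 2.2460 − 2.2434 = 0.003 bits.

0.003 bits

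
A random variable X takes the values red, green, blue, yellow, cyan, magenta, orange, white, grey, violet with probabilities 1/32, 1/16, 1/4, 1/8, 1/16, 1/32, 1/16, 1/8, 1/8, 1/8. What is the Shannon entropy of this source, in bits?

Each probability is a power of 1/2, so log₂(1/p) is an integer.
H = Σ p·log₂(1/p) = 1/32·5 + 1/16·4 + 1/4·2 + 1/8·3 + 1/16·4 + 1/32·5 + 1/16·4 + 1/8·3 + 1/8·3 + 1/8·3 = 3.0625 bits.

3.0625 bits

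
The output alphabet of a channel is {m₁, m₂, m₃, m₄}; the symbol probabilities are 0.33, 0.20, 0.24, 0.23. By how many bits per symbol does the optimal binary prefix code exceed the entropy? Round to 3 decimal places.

Entropy H = −Σ p log₂ p ≈ 1.9740 bits.
Huffman merges: 1/5+23/100→43/100; 6/25+33/100→57/100; 43/100+57/100→1. L = 2 ≈ 2.0000.
L − H = 2.0000 − 1.9740 = 0.026 bits.

0.026 bits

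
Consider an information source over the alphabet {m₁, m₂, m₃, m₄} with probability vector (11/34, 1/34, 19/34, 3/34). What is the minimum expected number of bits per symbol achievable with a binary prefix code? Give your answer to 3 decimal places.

Repeatedly combine the two least-probable nodes; the expected code length is the sum of the merged weights.
merge 1/34 + 3/34 → 2/17
merge 2/17 + 11/34 → 15/34
merge 15/34 + 19/34 → 1
L = 2/17 + 15/34 + 1 = 53/34 ≈ 1.559 bits/symbol.

1.559 bits/symbol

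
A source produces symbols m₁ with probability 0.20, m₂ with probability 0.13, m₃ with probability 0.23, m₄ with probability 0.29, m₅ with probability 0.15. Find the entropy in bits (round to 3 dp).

H = −Σ pᵢ log₂ pᵢ.
−0.20·log₂(0.20) = 0.4644
−0.13·log₂(0.13) = 0.3826
−0.23·log₂(0.23) = 0.4877
−0.29·log₂(0.29) = 0.5179
−0.15·log₂(0.15) = 0.4105
Sum ≈ 2.2631 → 2.263 bits.

2.263 bits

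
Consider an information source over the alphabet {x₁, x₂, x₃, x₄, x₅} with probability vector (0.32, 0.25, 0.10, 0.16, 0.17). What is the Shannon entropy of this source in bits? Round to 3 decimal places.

H = −Σ pᵢ log₂ pᵢ.
−0.32·log₂(0.32) = 0.5260
−0.25·log₂(0.25) = 0.5000
−0.10·log₂(0.10) = 0.3322
−0.16·log₂(0.16) = 0.4230
−0.17·log₂(0.17) = 0.4346
Sum ≈ 2.2158 → 2.216 bits.

2.216 bits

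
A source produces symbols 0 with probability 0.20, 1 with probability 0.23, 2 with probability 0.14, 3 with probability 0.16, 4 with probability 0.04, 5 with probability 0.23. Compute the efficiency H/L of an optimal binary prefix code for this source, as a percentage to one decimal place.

Entropy H = −Σ p log₂ p ≈ 2.4456 bits.
Huffman merges: 1/25+7/50→9/50; 4/25+9/50→17/50; 1/5+23/100→43/100; 23/100+17/50→57/100; 43/100+57/100→1. L = 63/25 ≈ 2.5200.
Efficiency = H/L = 2.4456/2.5200 = 97.0%.

97.0%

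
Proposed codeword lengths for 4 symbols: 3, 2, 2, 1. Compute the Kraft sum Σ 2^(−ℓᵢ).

With common denominator 2^3 = 8: Σ 2^(−ℓᵢ) = 1/8 + 2/8 + 2/8 + 4/8 = 9/8 = 1.125.

1.125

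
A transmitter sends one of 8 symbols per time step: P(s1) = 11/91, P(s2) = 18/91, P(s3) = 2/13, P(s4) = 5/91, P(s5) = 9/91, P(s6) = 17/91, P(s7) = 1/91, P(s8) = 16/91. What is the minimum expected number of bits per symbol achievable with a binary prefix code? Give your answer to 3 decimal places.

Repeatedly combine the two least-probable nodes; the expected code length is the sum of the merged weights.
merge 1/91 + 5/91 → 6/91
merge 6/91 + 9/91 → 15/91
merge 11/91 + 2/13 → 25/91
merge 15/91 + 16/91 → 31/91
merge 17/91 + 18/91 → 5/13
merge 25/91 + 31/91 → 8/13
merge 5/13 + 8/13 → 1
L = 6/91 + 15/91 + 25/91 + 31/91 + 5/13 + 8/13 + 1 = 37/13 ≈ 2.846 bits/symbol.

2.846 bits/symbol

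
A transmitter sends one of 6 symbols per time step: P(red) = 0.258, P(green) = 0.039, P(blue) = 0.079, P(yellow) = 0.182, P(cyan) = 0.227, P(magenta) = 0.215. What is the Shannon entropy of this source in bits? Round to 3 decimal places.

2.386 bits

H = −Σ pᵢ log₂ pᵢ.
−0.258·log₂(0.258) = 0.5043
−0.039·log₂(0.039) = 0.1825
−0.079·log₂(0.079) = 0.2893
−0.182·log₂(0.182) = 0.4474
−0.227·log₂(0.227) = 0.4856
−0.215·log₂(0.215) = 0.4768
Sum ≈ 2.3859 → 2.386 bits.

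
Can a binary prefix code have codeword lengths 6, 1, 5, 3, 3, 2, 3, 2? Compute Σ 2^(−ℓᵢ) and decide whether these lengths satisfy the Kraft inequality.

1.421875; no

With common denominator 2^6 = 64: Σ 2^(−ℓᵢ) = 1/64 + 32/64 + 2/64 + 8/64 + 8/64 + 16/64 + 8/64 + 16/64 = 91/64 = 1.421875.
Kraft's inequality requires Σ ≤ 1; here Σ = 1.421875 > 1, so no such prefix code exists.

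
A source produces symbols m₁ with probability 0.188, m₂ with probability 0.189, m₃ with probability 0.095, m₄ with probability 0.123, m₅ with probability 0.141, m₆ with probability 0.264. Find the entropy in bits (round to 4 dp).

H = −Σ pᵢ log₂ pᵢ.
−0.188·log₂(0.188) = 0.4533
−0.189·log₂(0.189) = 0.4543
−0.095·log₂(0.095) = 0.3226
−0.123·log₂(0.123) = 0.3719
−0.141·log₂(0.141) = 0.3985
−0.264·log₂(0.264) = 0.5072
Sum ≈ 2.5078 → 2.5078 bits.

2.5078 bits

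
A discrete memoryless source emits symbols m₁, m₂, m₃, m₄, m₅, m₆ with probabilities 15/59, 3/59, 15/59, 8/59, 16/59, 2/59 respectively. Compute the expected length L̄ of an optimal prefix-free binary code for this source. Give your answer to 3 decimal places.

Repeatedly combine the two least-probable nodes; the expected code length is the sum of the merged weights.
merge 2/59 + 3/59 → 5/59
merge 5/59 + 8/59 → 13/59
merge 13/59 + 15/59 → 28/59
merge 15/59 + 16/59 → 31/59
merge 28/59 + 31/59 → 1
L = 5/59 + 13/59 + 28/59 + 31/59 + 1 = 136/59 ≈ 2.305 bits/symbol.

2.305 bits/symbol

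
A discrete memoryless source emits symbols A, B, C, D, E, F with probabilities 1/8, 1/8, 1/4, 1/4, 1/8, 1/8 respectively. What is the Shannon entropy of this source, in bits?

2.5 bits

Each probability is a power of 1/2, so log₂(1/p) is an integer.
H = Σ p·log₂(1/p) = 1/8·3 + 1/8·3 + 1/4·2 + 1/4·2 + 1/8·3 + 1/8·3 = 2.5 bits.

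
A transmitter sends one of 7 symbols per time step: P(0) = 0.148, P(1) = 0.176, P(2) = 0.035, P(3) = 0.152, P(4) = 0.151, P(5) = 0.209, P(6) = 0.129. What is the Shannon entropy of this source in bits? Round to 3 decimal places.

H = −Σ pᵢ log₂ pᵢ.
−0.148·log₂(0.148) = 0.4079
−0.176·log₂(0.176) = 0.4411
−0.035·log₂(0.035) = 0.1693
−0.152·log₂(0.152) = 0.4131
−0.151·log₂(0.151) = 0.4118
−0.209·log₂(0.209) = 0.4720
−0.129·log₂(0.129) = 0.3811
Sum ≈ 2.6964 → 2.696 bits.

2.696 bits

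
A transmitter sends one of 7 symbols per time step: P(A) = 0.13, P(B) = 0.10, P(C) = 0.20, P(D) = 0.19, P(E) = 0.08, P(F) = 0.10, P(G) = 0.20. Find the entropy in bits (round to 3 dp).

2.723 bits

H = −Σ pᵢ log₂ pᵢ.
−0.13·log₂(0.13) = 0.3826
−0.10·log₂(0.10) = 0.3322
−0.20·log₂(0.20) = 0.4644
−0.19·log₂(0.19) = 0.4552
−0.08·log₂(0.08) = 0.2915
−0.10·log₂(0.10) = 0.3322
−0.20·log₂(0.20) = 0.4644
Sum ≈ 2.7225 → 2.723 bits.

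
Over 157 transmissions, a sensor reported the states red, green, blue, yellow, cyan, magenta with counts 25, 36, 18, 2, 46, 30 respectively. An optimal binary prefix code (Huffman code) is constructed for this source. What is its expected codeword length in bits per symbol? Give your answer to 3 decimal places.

2.414 bits/symbol

Probabilities are the counts divided by 157.
Repeatedly combine the two least-probable nodes; the expected code length is the sum of the merged weights.
merge 2/157 + 18/157 → 20/157
merge 20/157 + 25/157 → 45/157
merge 30/157 + 36/157 → 66/157
merge 45/157 + 46/157 → 91/157
merge 66/157 + 91/157 → 1
L = 20/157 + 45/157 + 66/157 + 91/157 + 1 = 379/157 ≈ 2.414 bits/symbol.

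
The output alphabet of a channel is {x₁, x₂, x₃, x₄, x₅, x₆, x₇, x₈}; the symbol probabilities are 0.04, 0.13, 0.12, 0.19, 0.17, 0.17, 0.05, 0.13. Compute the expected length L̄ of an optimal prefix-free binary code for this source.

Repeatedly combine the two least-probable nodes; the expected code length is the sum of the merged weights.
merge 1/25 + 1/20 → 9/100
merge 9/100 + 3/25 → 21/100
merge 13/100 + 13/100 → 13/50
merge 17/100 + 17/100 → 17/50
merge 19/100 + 21/100 → 2/5
merge 13/50 + 17/50 → 3/5
merge 2/5 + 3/5 → 1
L = 9/100 + 21/100 + 13/50 + 17/50 + 2/5 + 3/5 + 1 = 29/10 = 2.9 bits/symbol.

2.9 bits/symbol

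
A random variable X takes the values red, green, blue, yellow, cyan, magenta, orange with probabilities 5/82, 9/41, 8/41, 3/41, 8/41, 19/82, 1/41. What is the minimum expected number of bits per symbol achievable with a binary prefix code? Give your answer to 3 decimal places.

2.598 bits/symbol

Repeatedly combine the two least-probable nodes; the expected code length is the sum of the merged weights.
merge 1/41 + 5/82 → 7/82
merge 3/41 + 7/82 → 13/82
merge 13/82 + 8/41 → 29/82
merge 8/41 + 9/41 → 17/41
merge 19/82 + 29/82 → 24/41
merge 17/41 + 24/41 → 1
L = 7/82 + 13/82 + 29/82 + 17/41 + 24/41 + 1 = 213/82 ≈ 2.598 bits/symbol.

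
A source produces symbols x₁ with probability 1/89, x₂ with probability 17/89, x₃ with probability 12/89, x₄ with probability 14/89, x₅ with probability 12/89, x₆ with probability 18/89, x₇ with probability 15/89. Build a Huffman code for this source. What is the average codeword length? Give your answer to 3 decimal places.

Repeatedly combine the two least-probable nodes; the expected code length is the sum of the merged weights.
merge 1/89 + 12/89 → 13/89
merge 12/89 + 13/89 → 25/89
merge 14/89 + 15/89 → 29/89
merge 17/89 + 18/89 → 35/89
merge 25/89 + 29/89 → 54/89
merge 35/89 + 54/89 → 1
L = 13/89 + 25/89 + 29/89 + 35/89 + 54/89 + 1 = 245/89 ≈ 2.753 bits/symbol.

2.753 bits/symbol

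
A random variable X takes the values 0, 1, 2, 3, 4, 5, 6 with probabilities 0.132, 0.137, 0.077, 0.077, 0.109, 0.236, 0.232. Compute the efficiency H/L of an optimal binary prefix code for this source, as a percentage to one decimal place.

Entropy H = −Σ p log₂ p ≈ 2.6773 bits.
Huffman merges: 77/1000+77/1000→77/500; 109/1000+33/250→241/1000; 137/1000+77/500→291/1000; 29/125+59/250→117/250; 241/1000+291/1000→133/250; 117/250+133/250→1. L = 1343/500 ≈ 2.6860.
Efficiency = H/L = 2.6773/2.6860 = 99.7%.

99.7%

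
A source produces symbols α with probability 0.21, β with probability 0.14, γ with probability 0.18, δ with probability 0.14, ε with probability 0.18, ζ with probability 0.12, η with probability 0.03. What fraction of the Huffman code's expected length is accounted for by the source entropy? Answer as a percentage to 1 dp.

Entropy H = −Σ p log₂ p ≈ 2.6765 bits.
Huffman merges: 3/100+3/25→3/20; 7/50+7/50→7/25; 3/20+9/50→33/100; 9/50+21/100→39/100; 7/25+33/100→61/100; 39/100+61/100→1. L = 69/25 ≈ 2.7600.
Efficiency = H/L = 2.6765/2.7600 = 97.0%.

97.0%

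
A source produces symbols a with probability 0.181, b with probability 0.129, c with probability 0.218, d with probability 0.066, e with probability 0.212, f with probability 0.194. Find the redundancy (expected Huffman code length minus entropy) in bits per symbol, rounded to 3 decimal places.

0.071 bits

Entropy H = −Σ p log₂ p ≈ 2.4988 bits.
Huffman merges: 33/500+129/1000→39/200; 181/1000+97/500→3/8; 39/200+53/250→407/1000; 109/500+3/8→593/1000; 407/1000+593/1000→1. L = 257/100 ≈ 2.5700.
L − H = 2.5700 − 2.4988 = 0.071 bits.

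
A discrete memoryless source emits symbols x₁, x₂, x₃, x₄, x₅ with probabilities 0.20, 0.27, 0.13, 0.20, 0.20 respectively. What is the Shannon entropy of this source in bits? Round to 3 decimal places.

H = −Σ pᵢ log₂ pᵢ.
−0.20·log₂(0.20) = 0.4644
−0.27·log₂(0.27) = 0.5100
−0.13·log₂(0.13) = 0.3826
−0.20·log₂(0.20) = 0.4644
−0.20·log₂(0.20) = 0.4644
Sum ≈ 2.2858 → 2.286 bits.

2.286 bits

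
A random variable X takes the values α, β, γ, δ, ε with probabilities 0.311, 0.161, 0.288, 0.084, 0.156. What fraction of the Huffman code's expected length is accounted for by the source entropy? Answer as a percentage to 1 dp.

Entropy H = −Σ p log₂ p ≈ 2.1838 bits.
Huffman merges: 21/250+39/250→6/25; 161/1000+6/25→401/1000; 36/125+311/1000→599/1000; 401/1000+599/1000→1. L = 56/25 ≈ 2.2400.
Efficiency = H/L = 2.1838/2.2400 = 97.5%.

97.5%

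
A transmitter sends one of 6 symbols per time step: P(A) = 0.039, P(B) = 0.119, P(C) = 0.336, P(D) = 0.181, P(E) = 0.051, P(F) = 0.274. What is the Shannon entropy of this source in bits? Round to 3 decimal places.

2.254 bits

H = −Σ pᵢ log₂ pᵢ.
−0.039·log₂(0.039) = 0.1825
−0.119·log₂(0.119) = 0.3654
−0.336·log₂(0.336) = 0.5287
−0.181·log₂(0.181) = 0.4463
−0.051·log₂(0.051) = 0.2190
−0.274·log₂(0.274) = 0.5118
Sum ≈ 2.2537 → 2.254 bits.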